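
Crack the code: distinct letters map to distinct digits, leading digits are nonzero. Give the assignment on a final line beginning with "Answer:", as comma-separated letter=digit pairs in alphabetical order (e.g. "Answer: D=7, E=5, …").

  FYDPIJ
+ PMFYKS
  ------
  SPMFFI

Step 1. [col 1: J + S ≡ I (mod 10)] several values work for S in column 1 (J + S ≡ I (mod 10), carry-in 0); try S=8 ⇒ S=8.
Step 2. [col 1: J + S ≡ I (mod 10)] J=1 is one option consistent with column 1 (J + S ≡ I (mod 10), carry-in 0) — take it. So J=1.
Step 3. [col 1: J + S ≡ I (mod 10)] column 1: given J=1, S=8, carry-in 0, and digits 1,8 already taken and all letters distinct, J+S≡I (mod 10) forces I=9, so I=9.
Step 4. [col 2: I + K ≡ F (mod 10)] several values work for F in column 2 (I + K ≡ F (mod 10), carry-in 0); try F=2, so F=2.
Step 5. [col 2: I + K ≡ F (mod 10)] column 2: given I=9, F=2, carry-in 0, and digits 1,2,8,9 already taken and all letters distinct, I+K≡F (mod 10) forces K=3 ⇒ K=3.
Step 6. [col 3: P + Y ≡ F (mod 10)] several values work for P in column 3 (P + Y ≡ F (mod 10), carry-in 1); try P=6 ⇒ P=6.
Step 7. [col 3: P + Y ≡ F (mod 10)] column 3: given P=6, F=2, carry-in 1, and digits 1,2,3,6,8,9 already taken and all letters distinct, P+Y≡F (mod 10) forces Y=5, so Y=5.
Step 8. [col 4: D + F ≡ M (mod 10)] column 4 (D + F ≡ M (mod 10), carry-in 1) doesn't pin M yet; pick M=0 and continue ⇒ M=0.
Step 9. [col 4: D + F ≡ M (mod 10)] in column 4 we have D+F≡M with carry-in 1; given F=2, M=0 and digits 0,1,2,3,5,6,8,9 already taken and all letters distinct, that pins D to 7 ⇒ D=7.

Answer: D=7, F=2, I=9, J=1, K=3, M=0, P=6, S=8, Y=5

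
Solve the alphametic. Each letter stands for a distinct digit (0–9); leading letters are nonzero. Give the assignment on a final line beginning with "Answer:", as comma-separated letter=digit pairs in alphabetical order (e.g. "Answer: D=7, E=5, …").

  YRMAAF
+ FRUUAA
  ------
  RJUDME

Step 1. [col 1: F + A ≡ E (mod 10)] no forcing yet in column 1 (carry-in 0); E=9 is free and consistent — try it, so E=9.
Step 2. [col 1: F + A ≡ E (mod 10)] column 1 (F + A ≡ E (mod 10), carry-in 0) doesn't pin A yet; pick A=5 and continue ⇒ A=5.
Step 3. [col 1: F + A ≡ E (mod 10)] from column 1 (A=5, E=9, carry-in 0, digits 5,9 already taken and all letters distinct): F must equal 4, so F=4.
Step 4. [col 2: A + A ≡ M (mod 10)] column 2 reads A+A+carry(0)=M with A=5; with digits 4,5,9 already taken and all letters distinct, the only value for M is 0 ⇒ M=0.
Step 5. [col 3: A + U ≡ D (mod 10)] no forcing yet in column 3 (carry-in 1); D=7 is free and consistent — try it, so D=7.
Step 6. [col 3: A + U ≡ D (mod 10)] column 3: given A=5, D=7, carry-in 1, and digits 0,4,5,7,9 already taken and all letters distinct, A+U≡D (mod 10) forces U=1, so U=1.
Step 7. [col 5: R + R ≡ J (mod 10)] R=8 is one option consistent with column 5 (R + R ≡ J (mod 10), carry-in 0) — take it ⇒ R=8.
Step 8. [col 5: R + R ≡ J (mod 10)] in column 5 we have R+R≡J with carry-in 0; given R=8 and digits 0,1,4,5,7,8,9 already taken and all letters distinct, that pins J to 6, so J=6.
Step 9. [col 6: Y + F ≡ R (mod 10)] in column 6 we have Y+F≡R with carry-in 1; given F=4, R=8 and digits 0,1,4,5,6,7,8,9 already taken and all letters distinct, that pins Y to 3, so Y=3.

Answer: A=5, D=7, E=9, F=4, J=6, M=0, R=8, U=1, Y=3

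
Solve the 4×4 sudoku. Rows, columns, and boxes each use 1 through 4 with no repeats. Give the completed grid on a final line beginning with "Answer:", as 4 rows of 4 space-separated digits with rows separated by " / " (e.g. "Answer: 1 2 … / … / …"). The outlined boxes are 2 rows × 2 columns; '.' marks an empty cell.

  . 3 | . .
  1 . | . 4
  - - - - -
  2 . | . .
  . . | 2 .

Step 1. [r3c3∈{1,3,4}] col 3 places 4 nowhere but r3c3. So r3c3=4.
Step 2. [r3c2∈{1}] r3c2 has the single candidate 1 ⇒ r3c2=1.
Step 3. [r4c1∈{3,4}] col 1 places 3 nowhere but r4c1, so r4c1=3.
Step 4. [r4c4∈{1}] nothing but 1 survives at r4c4. So r4c4=1.
Step 5. [r1c4∈{2}] r1c4 is down to just 2. So r1c4=2.
Step 6. [r1c3∈{1}] only 1 remains possible at r1c3. So r1c3=1.
Step 7. [r3c4∈{3}] r3c4 has the single candidate 3 ⇒ r3c4=3.
Step 8. [r4c2∈{4}] r4c2's peers cover all but 4. So r4c2=4.
Step 9. [r2c2∈{2}] r2c2 has the single candidate 2, so r2c2=2.
Step 10. [r1c1∈{4}] r1c1 has the single candidate 4, so r1c1=4.
Step 11. [r2c3∈{3}] nothing but 3 survives at r2c3. So r2c3=3.

Answer: 4 3 1 2 / 1 2 3 4 / 2 1 4 3 / 3 4 2 1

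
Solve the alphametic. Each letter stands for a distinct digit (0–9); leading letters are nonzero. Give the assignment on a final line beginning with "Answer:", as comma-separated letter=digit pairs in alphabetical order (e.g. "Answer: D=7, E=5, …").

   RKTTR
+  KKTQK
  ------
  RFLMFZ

Step 1. [col 1: R + K ≡ Z (mod 10)] several values work for Z in column 1 (R + K ≡ Z (mod 10), carry-in 0); try Z=9, so Z=9.
Step 2. [col 1: R + K ≡ Z (mod 10)] no forcing yet in column 1 (carry-in 0); K=8 is free and consistent — try it ⇒ K=8.
Step 3. [col 1: R + K ≡ Z (mod 10)] in column 1 we have R+K≡Z with carry-in 0; given K=8, Z=9 and digits 8,9 already taken and all letters distinct, that pins R to 1, so R=1.
Step 4. [col 2: T + Q ≡ F (mod 10)] no forcing yet in column 2 (carry-in 0); T=6 is free and consistent — try it, so T=6.
Step 5. [col 2: T + Q ≡ F (mod 10)] several values work for Q in column 2 (T + Q ≡ F (mod 10), carry-in 0); try Q=4. So Q=4.
Step 6. [col 2: T + Q ≡ F (mod 10)] column 2 reads T+Q+carry(0)=F with T=6, Q=4; with digits 1,4,6,8,9 already taken and all letters distinct, the only value for F is 0. So F=0.
Step 7. [col 3: T + T ≡ M (mod 10)] in column 3 we have T+T≡M with carry-in 1; given T=6 and digits 0,1,4,6,8,9 already taken and all letters distinct, that pins M to 3. So M=3.
Step 8. [col 4: K + K ≡ L (mod 10)] in column 4 we have K+K≡L with carry-in 1; given K=8 and digits 0,1,3,4,6,8,9 already taken and all letters distinct, that pins L to 7 ⇒ L=7.

Answer: F=0, K=8, L=7, M=3, Q=4, R=1, T=6, Z=9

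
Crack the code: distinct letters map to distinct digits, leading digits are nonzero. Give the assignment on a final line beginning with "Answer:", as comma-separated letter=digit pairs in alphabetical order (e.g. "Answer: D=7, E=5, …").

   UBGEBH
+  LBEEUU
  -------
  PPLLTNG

Step 1. [col 1: H + U ≡ G (mod 10)] no forcing yet in column 1 (carry-in 0); G=2 is free and consistent — try it ⇒ G=2.
Step 2. [P] P is the leading digit of a 7-digit sum of two 6-digit numbers; the final carry is exactly 1. So P=1.
Step 3. [col 1: H + U ≡ G (mod 10)] no forcing yet in column 1 (carry-in 0); H=7 is free and consistent — try it, so H=7.
Step 4. [col 1: H + U ≡ G (mod 10)] in column 1 we have H+U≡G with carry-in 0; given H=7, G=2 and digits 1,2,7 already taken and all letters distinct, that pins U to 5. So U=5.
Step 5. [col 2: B + U ≡ N (mod 10)] several values work for N in column 2 (B + U ≡ N (mod 10), carry-in 1); try N=9 ⇒ N=9.
Step 6. [col 2: B + U ≡ N (mod 10)] column 2: given U=5, N=9, carry-in 1, and digits 1,2,5,7,9 already taken and all letters distinct, B+U≡N (mod 10) forces B=3. So B=3.
Step 7. [col 3: E + E ≡ T (mod 10)] column 3 (E + E ≡ T (mod 10), carry-in 0) doesn't pin T yet; pick T=8 and continue. So T=8.
Step 8. [col 3: E + E ≡ T (mod 10)] from column 3 (T=8, carry-in 0, digits 1,2,3,5,7,8,9 already taken and all letters distinct): E must equal 4. So E=4.
Step 9. [col 4: G + E ≡ L (mod 10)] column 4: given G=2, E=4, carry-in 0, and digits 1,2,3,4,5,7,8,9 already taken and all letters distinct, G+E≡L (mod 10) forces L=6 ⇒ L=6.

Answer: B=3, E=4, G=2, H=7, L=6, N=9, P=1, T=8, U=5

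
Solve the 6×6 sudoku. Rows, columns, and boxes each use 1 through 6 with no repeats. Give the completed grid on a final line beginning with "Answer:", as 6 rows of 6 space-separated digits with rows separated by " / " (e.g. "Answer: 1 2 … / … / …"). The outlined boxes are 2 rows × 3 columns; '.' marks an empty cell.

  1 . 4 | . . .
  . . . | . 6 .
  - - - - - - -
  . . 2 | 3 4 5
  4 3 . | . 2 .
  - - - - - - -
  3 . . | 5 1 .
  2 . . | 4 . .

Step 1. [r1c2∈{2,5,6}] r1c2 is the only open cell in row 1 admitting 6, so r1c2=6.
Step 2. [r4c3∈{1,5,6}] r4c3 is the only open cell in row 4 admitting 5 ⇒ r4c3=5.
Step 3. [r2c6∈{1,2,3,4}] 4 has one home in row 2: r2c6 ⇒ r2c6=4.
Step 4. [r6c2∈{1,5}] in row 6, 5 fits only at r6c2 ⇒ r6c2=5.
Step 5. [r4c6∈{1,6}] 1 has one home in col 6: r4c6. So r4c6=1.
Step 6. [r5c6∈{2,6}] row 5 places 2 nowhere but r5c6, so r5c6=2.
Step 7. [r6c6∈{3,6}] col 6 places 6 nowhere but r6c6. So r6c6=6.
Step 8. [r1c6∈{3}] only 3 remains possible at r1c6. So r1c6=3.
Step 9. [r2c4∈{1,2}] across row 2, 1 lands solely at r2c4 ⇒ r2c4=1.
Step 10. [r5c3∈{6}] r5c3's peers cover all but 6 ⇒ r5c3=6.
Step 11. [r2c3∈{3}] r2c3 has the single candidate 3 ⇒ r2c3=3.
Step 12. [r3c1∈{6}] r3c1 has the single candidate 6. So r3c1=6.
Step 13. [r5c2∈{4}] r5c2 is down to just 4. So r5c2=4.
Step 14. [r6c5∈{3}] r6c5's peers cover all but 3, so r6c5=3.
Step 15. [r2c1∈{5}] r2c1 has the single candidate 5 ⇒ r2c1=5.
Step 16. [r1c4∈{2}] only 2 remains possible at r1c4. So r1c4=2.
Step 17. [r4c4∈{6}] r4c4's peers cover all but 6 ⇒ r4c4=6.
Step 18. [r1c5∈{5}] nothing but 5 survives at r1c5 ⇒ r1c5=5.
Step 19. [r3c2∈{1}] r3c2's peers cover all but 1. So r3c2=1.
Step 20. [r6c3∈{1}] r6c3 is down to just 1 ⇒ r6c3=1.
Step 21. [r2c2∈{2}] r2c2's peers cover all but 2, so r2c2=2.

Answer: 1 6 4 2 5 3 / 5 2 3 1 6 4 / 6 1 2 3 4 5 / 4 3 5 6 2 1 / 3 4 6 5 1 2 / 2 5 1 4 3 6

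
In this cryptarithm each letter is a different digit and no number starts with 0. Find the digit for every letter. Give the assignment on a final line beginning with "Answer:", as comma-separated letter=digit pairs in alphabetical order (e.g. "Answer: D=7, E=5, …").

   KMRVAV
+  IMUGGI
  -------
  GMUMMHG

Step 1. [col 1: V + I ≡ G (mod 10)] column 1 (V + I ≡ G (mod 10), carry-in 0) doesn't pin V yet; pick V=3 and continue ⇒ V=3.
Step 2. [col 1: V + I ≡ G (mod 10)] G=1 is one option consistent with column 1 (V + I ≡ G (mod 10), carry-in 0) — take it ⇒ G=1.
Step 3. [col 1: V + I ≡ G (mod 10)] column 1: given V=3, G=1, carry-in 0, and digits 1,3 already taken and all letters distinct, V+I≡G (mod 10) forces I=8 ⇒ I=8.
Step 4. [col 2: A + G ≡ H (mod 10)] several values work for H in column 2 (A + G ≡ H (mod 10), carry-in 1); try H=2 ⇒ H=2.
Step 5. [col 2: A + G ≡ H (mod 10)] column 2: given G=1, H=2, carry-in 1, and digits 1,2,3,8 already taken and all letters distinct, A+G≡H (mod 10) forces A=0, so A=0.
Step 6. [col 3: V + G ≡ M (mod 10)] in column 3 we have V+G≡M with carry-in 0; given V=3, G=1 and digits 0,1,2,3,8 already taken and all letters distinct, that pins M to 4. So M=4.
Step 7. [col 4: R + U ≡ M (mod 10)] column 4 (R + U ≡ M (mod 10), carry-in 0) doesn't pin U yet; pick U=9 and continue ⇒ U=9.
Step 8. [col 4: R + U ≡ M (mod 10)] column 4: given U=9, M=4, carry-in 0, and digits 0,1,2,3,4,8,9 already taken and all letters distinct, R+U≡M (mod 10) forces R=5, so R=5.
Step 9. [col 6: K + I ≡ M (mod 10)] column 6 reads K+I+carry(0)=M with I=8, M=4; with digits 0,1,2,3,4,5,8,9 already taken and all letters distinct, the only value for K is 6. So K=6.

Answer: A=0, G=1, H=2, I=8, K=6, M=4, R=5, U=9, V=3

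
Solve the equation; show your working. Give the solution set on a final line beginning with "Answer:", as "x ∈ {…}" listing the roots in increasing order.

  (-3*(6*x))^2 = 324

Step 1. [(-3*(6*x))^2 = 324] LHS squared, RHS 324 ≥ 0: apply √ (±) ⇒ sqrt: -3*(6*x) = 18 or -18.
Step 2. [-3*(6*x) = 18 or -18] -3·(inner) — divide through by -3, so div: 6*x = -6 or 6.
Step 3. [6*x = -6 or 6] LHS = 6·(…); ÷6 both sides, so div: x = -1 or 1.

Answer: x ∈ {-1, 1}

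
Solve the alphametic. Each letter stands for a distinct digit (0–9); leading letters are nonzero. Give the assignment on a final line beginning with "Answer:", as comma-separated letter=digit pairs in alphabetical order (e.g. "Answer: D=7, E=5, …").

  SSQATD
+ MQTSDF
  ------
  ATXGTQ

Step 1. [col 1: D + F ≡ Q (mod 10)] no forcing yet in column 1 (carry-in 0); D=9 is free and consistent — try it. So D=9.
Step 2. [col 1: D + F ≡ Q (mod 10)] Q=6 is one option consistent with column 1 (D + F ≡ Q (mod 10), carry-in 0) — take it. So Q=6.
Step 3. [col 1: D + F ≡ Q (mod 10)] column 1: given D=9, Q=6, carry-in 0, and digits 6,9 already taken and all letters distinct, D+F≡Q (mod 10) forces F=7. So F=7.
Step 4. [col 2: T + D ≡ T (mod 10)] T=8 is one option consistent with column 2 (T + D ≡ T (mod 10), carry-in 1) — take it. So T=8.
Step 5. [col 3: A + S ≡ G (mod 10)] S=1 is one option consistent with column 3 (A + S ≡ G (mod 10), carry-in 1) — take it ⇒ S=1.
Step 6. [col 3: A + S ≡ G (mod 10)] several values work for G in column 3 (A + S ≡ G (mod 10), carry-in 1); try G=5 ⇒ G=5.
Step 7. [col 3: A + S ≡ G (mod 10)] from column 3 (S=1, G=5, carry-in 1, digits 1,5,6,7,8,9 already taken and all letters distinct): A must equal 3 ⇒ A=3.
Step 8. [col 4: Q + T ≡ X (mod 10)] in column 4 we have Q+T≡X with carry-in 0; given Q=6, T=8 and digits 1,3,5,6,7,8,9 already taken and all letters distinct, that pins X to 4 ⇒ X=4.
Step 9. [col 6: S + M ≡ A (mod 10)] column 6 reads S+M+carry(0)=A with S=1, A=3; with digits 1,3,4,5,6,7,8,9 already taken and all letters distinct, the only value for M is 2 ⇒ M=2.

Answer: A=3, D=9, F=7, G=5, M=2, Q=6, S=1, T=8, X=4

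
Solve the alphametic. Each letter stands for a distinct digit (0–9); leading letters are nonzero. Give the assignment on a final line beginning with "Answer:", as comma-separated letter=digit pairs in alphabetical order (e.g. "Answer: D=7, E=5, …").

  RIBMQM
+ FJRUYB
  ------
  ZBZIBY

Step 1. [col 1: M + B ≡ Y (mod 10)] Y=5 is one option consistent with column 1 (M + B ≡ Y (mod 10), carry-in 0) — take it ⇒ Y=5.
Step 2. [col 1: M + B ≡ Y (mod 10)] no forcing yet in column 1 (carry-in 0); B=6 is free and consistent — try it ⇒ B=6.
Step 3. [col 1: M + B ≡ Y (mod 10)] column 1: given B=6, Y=5, carry-in 0, and digits 5,6 already taken and all letters distinct, M+B≡Y (mod 10) forces M=9 ⇒ M=9.
Step 4. [col 2: Q + Y ≡ B (mod 10)] in column 2 we have Q+Y≡B with carry-in 1; given Y=5, B=6 and digits 5,6,9 already taken and all letters distinct, that pins Q to 0 ⇒ Q=0.
Step 5. [col 3: M + U ≡ I (mod 10)] column 3 (M + U ≡ I (mod 10), carry-in 0) doesn't pin U yet; pick U=3 and continue, so U=3.
Step 6. [col 3: M + U ≡ I (mod 10)] column 3 reads M+U+carry(0)=I with M=9, U=3; with digits 0,3,5,6,9 already taken and all letters distinct, the only value for I is 2. So I=2.
Step 7. [col 4: B + R ≡ Z (mod 10)] several values work for Z in column 4 (B + R ≡ Z (mod 10), carry-in 1); try Z=8 ⇒ Z=8.
Step 8. [col 4: B + R ≡ Z (mod 10)] in column 4 we have B+R≡Z with carry-in 1; given B=6, Z=8 and digits 0,2,3,5,6,8,9 already taken and all letters distinct, that pins R to 1 ⇒ R=1.
Step 9. [col 5: I + J ≡ B (mod 10)] column 5: given I=2, B=6, carry-in 0, and digits 0,1,2,3,5,6,8,9 already taken and all letters distinct, I+J≡B (mod 10) forces J=4 ⇒ J=4.
Step 10. [col 6: R + F ≡ Z (mod 10)] from column 6 (R=1, Z=8, carry-in 0, digits 0,1,2,3,4,5,6,8,9 already taken and all letters distinct): F must equal 7, so F=7.

Answer: B=6, F=7, I=2, J=4, M=9, Q=0, R=1, U=3, Y=5, Z=8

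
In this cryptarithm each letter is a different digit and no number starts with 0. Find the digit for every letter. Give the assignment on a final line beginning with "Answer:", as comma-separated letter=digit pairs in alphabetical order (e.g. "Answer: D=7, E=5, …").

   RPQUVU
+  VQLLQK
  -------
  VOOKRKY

Step 1. [col 1: U + K ≡ Y (mod 10)] Y=5 is one option consistent with column 1 (U + K ≡ Y (mod 10), carry-in 0) — take it, so Y=5.
Step 2. [col 1: U + K ≡ Y (mod 10)] no forcing yet in column 1 (carry-in 0); U=6 is free and consistent — try it, so U=6.
Step 3. [col 1: U + K ≡ Y (mod 10)] from column 1 (U=6, Y=5, carry-in 0, digits 5,6 already taken and all letters distinct): K must equal 9. So K=9.
Step 4. [col 2: V + Q ≡ K (mod 10)] column 2 (V + Q ≡ K (mod 10), carry-in 1) doesn't pin Q yet; pick Q=7 and continue ⇒ Q=7.
Step 5. [col 2: V + Q ≡ K (mod 10)] column 2: given Q=7, K=9, carry-in 1, and digits 5,6,7,9 already taken and all letters distinct, V+Q≡K (mod 10) forces V=1 ⇒ V=1.
Step 6. [col 3: U + L ≡ R (mod 10)] several values work for L in column 3 (U + L ≡ R (mod 10), carry-in 0); try L=2, so L=2.
Step 7. [col 3: U + L ≡ R (mod 10)] from column 3 (U=6, L=2, carry-in 0, digits 1,2,5,6,7,9 already taken and all letters distinct): R must equal 8. So R=8.
Step 8. [col 5: P + Q ≡ O (mod 10)] column 5: given Q=7, carry-in 0, and digits 1,2,5,6,7,8,9 already taken and all letters distinct, P+Q≡O (mod 10) forces O=0, so O=0.
Step 9. [col 5: P + Q ≡ O (mod 10)] column 5 reads P+Q+carry(0)=O with Q=7, O=0; with digits 0,1,2,5,6,7,8,9 already taken and all letters distinct, the only value for P is 3 ⇒ P=3.

Answer: K=9, L=2, O=0, P=3, Q=7, R=8, U=6, V=1, Y=5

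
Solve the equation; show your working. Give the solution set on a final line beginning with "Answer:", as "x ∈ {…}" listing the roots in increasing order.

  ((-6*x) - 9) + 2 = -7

Step 1. [((-6*x) - 9) + 2 = -7] 2 comes off first (subtract 2). So sub: (-6*x) - 9 = -9.
Step 2. [(-6*x) - 9 = -9] 9 comes off first (add 9). So sub: -6*x = 0.
Step 3. [-6*x = 0] divide by the outer -6, so div: x = 0.

Answer: x ∈ {0}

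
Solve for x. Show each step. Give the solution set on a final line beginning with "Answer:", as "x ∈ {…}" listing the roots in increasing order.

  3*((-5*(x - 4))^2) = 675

Step 1. [3*((-5*(x - 4))^2) = 675] LHS = 3·(…); ÷3 both sides. So div: (-5*(x - 4))^2 = 225.
Step 2. [(-5*(x - 4))^2 = 225] 225 ≥ 0, LHS is (·)² — take ±√, so sqrt: -5*(x - 4) = 15 or -15.
Step 3. [-5*(x - 4) = 15 or -15] LHS = -5·(…); ÷-5 both sides ⇒ div: x - 4 = -3 or 3.
Step 4. [x - 4 = -3 or 3] add 4: x sits inside (… - 4) ⇒ sub: x = 1 or 7.

Answer: x ∈ {1, 7}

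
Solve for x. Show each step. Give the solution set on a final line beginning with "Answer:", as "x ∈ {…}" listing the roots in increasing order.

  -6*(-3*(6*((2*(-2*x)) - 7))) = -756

Step 1. [-6*(-3*(6*((2*(-2*x)) - 7))) = -756] leading coefficient -6: divide by -6 ⇒ div: -3*(6*((2*(-2*x)) - 7)) = 126.
Step 2. [-3*(6*((2*(-2*x)) - 7)) = 126] -3 out front; divide by -3. So div: 6*((2*(-2*x)) - 7) = -42.
Step 3. [6*((2*(-2*x)) - 7) = -42] divide by the outer 6. So div: (2*(-2*x)) - 7 = -7.
Step 4. [(2*(-2*x)) - 7 = -7] the outer -7 inverts by adding 7, so sub: 2*(-2*x) = 0.
Step 5. [2*(-2*x) = 0] 2·(inner) — divide through by 2, so div: -2*x = 0.
Step 6. [-2*x = 0] -2 out front; divide by -2, so div: x = 0.

Answer: x ∈ {0}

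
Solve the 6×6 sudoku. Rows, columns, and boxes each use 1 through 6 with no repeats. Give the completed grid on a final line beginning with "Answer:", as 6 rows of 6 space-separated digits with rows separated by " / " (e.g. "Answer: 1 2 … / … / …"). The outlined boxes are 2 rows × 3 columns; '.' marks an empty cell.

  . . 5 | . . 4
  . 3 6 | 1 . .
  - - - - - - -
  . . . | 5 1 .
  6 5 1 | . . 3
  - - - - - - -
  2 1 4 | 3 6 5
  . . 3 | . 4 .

Step 1. [r2c6∈{2}] r2c6 is down to just 2, so r2c6=2.
Step 2. [r3c2∈{2,4}] r3c2 is the only open cell in col 2 admitting 4, so r3c2=4.
Step 3. [r4c4∈{2,4}] in row 4, 4 fits only at r4c4. So r4c4=4.
Step 4. [r6c4∈{2}] r6c4's peers cover all but 2. So r6c4=2.
Step 5. [r6c1∈{5}] r6c1 is down to just 5, so r6c1=5.
Step 6. [r6c2∈{6}] r6c2 is down to just 6, so r6c2=6.
Step 7. [r4c5∈{2}] r4c5 has the single candidate 2, so r4c5=2.
Step 8. [r2c5∈{5}] nothing but 5 survives at r2c5 ⇒ r2c5=5.
Step 9. [r3c3∈{2}] r3c3 has the single candidate 2. So r3c3=2.
Step 10. [r3c1∈{3}] r3c1's peers cover all but 3, so r3c1=3.
Step 11. [r1c2∈{2}] r1c2 is down to just 2 ⇒ r1c2=2.
Step 12. [r1c1∈{1}] r1c1's peers cover all but 1, so r1c1=1.
Step 13. [r1c5∈{3}] nothing but 3 survives at r1c5, so r1c5=3.
Step 14. [r3c6∈{6}] only 6 remains possible at r3c6. So r3c6=6.
Step 15. [r2c1∈{4}] r2c1's peers cover all but 4 ⇒ r2c1=4.
Step 16. [r6c6∈{1}] nothing but 1 survives at r6c6 ⇒ r6c6=1.
Step 17. [r1c4∈{6}] r1c4's peers cover all but 6. So r1c4=6.

Answer: 1 2 5 6 3 4 / 4 3 6 1 5 2 / 3 4 2 5 1 6 / 6 5 1 4 2 3 / 2 1 4 3 6 5 / 5 6 3 2 4 1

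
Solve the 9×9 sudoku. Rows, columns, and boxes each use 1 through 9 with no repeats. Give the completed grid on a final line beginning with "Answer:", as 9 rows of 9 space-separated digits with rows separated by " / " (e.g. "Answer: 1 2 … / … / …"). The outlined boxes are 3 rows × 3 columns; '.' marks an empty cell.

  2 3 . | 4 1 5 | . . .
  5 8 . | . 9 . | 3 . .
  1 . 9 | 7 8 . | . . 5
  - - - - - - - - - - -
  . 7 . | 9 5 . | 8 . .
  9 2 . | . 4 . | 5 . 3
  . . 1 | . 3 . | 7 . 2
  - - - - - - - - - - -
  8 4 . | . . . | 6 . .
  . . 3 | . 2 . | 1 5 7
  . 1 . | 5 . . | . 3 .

Step 1. [r8c1∈{6}] r8c1's peers cover all but 6. So r8c1=6.
Step 2. [r7c9∈{9}] r7c9 is down to just 9, so r7c9=9.
Step 3. [r9c6∈{4,6,7,8,9}] r9c6 is the only open cell in row 9 admitting 9. So r9c6=9.
Step 4. [r2c3∈{4,6,7}] r2c3 is the only open cell in box 1 admitting 4. So r2c3=4.
Step 5. [r4c3∈{6}] nothing but 6 survives at r4c3 ⇒ r4c3=6.
Step 6. [r7c8∈{2}] nothing but 2 survives at r7c8. So r7c8=2.
Step 7. [r5c6∈{1,6,7,8}] across row 5, 7 lands solely at r5c6. So r5c6=7.
Step 8. [r1c8∈{6,7,8,9}] r1c8 is the only open cell in col 8 admitting 8, so r1c8=8.
Step 9. [r4c6∈{1,2}] r4c6 is the only open cell in row 4 admitting 2 ⇒ r4c6=2.
Step 10. [r2c6∈{6}] nothing but 6 survives at r2c6. So r2c6=6.
Step 11. [r5c4∈{1,6,8}] across box 5, 1 lands solely at r5c4, so r5c4=1.
Step 12. [r9c1∈{7}] r9c1's peers cover all but 7. So r9c1=7.
Step 13. [r6c8∈{4,6,9}] 9 has one home in row 6: r6c8. So r6c8=9.
Step 14. [r9c7∈{4}] nothing but 4 survives at r9c7, so r9c7=4.
Step 15. [r4c9∈{1,4}] 4 has one home in col 9: r4c9, so r4c9=4.
Step 16. [r8c4∈{8}] r8c4 is down to just 8, so r8c4=8.
Step 17. [r5c8∈{6}] nothing but 6 survives at r5c8, so r5c8=6.
Step 18. [r2c8∈{1,7}] 7 has one home in row 2: r2c8 ⇒ r2c8=7.
Step 19. [r7c4∈{3}] r7c4 is down to just 3 ⇒ r7c4=3.
Step 20. [r9c5∈{6}] r9c5 is down to just 6. So r9c5=6.
Step 21. [r1c7∈{9}] r1c7 is down to just 9 ⇒ r1c7=9.
Step 22. [r4c8∈{1}] r4c8's peers cover all but 1. So r4c8=1.
Step 23. [r1c9∈{6}] r1c9 is down to just 6. So r1c9=6.
Step 24. [r3c6∈{3}] r3c6's peers cover all but 3 ⇒ r3c6=3.
Step 25. [r5c3∈{8}] r5c3 is down to just 8. So r5c3=8.
Step 26. [r9c9∈{8}] r9c9 is down to just 8. So r9c9=8.
Step 27. [r4c1∈{3}] r4c1 has the single candidate 3 ⇒ r4c1=3.
Step 28. [r7c5∈{7}] r7c5's peers cover all but 7 ⇒ r7c5=7.
Step 29. [r2c4∈{2}] only 2 remains possible at r2c4 ⇒ r2c4=2.
Step 30. [r7c3∈{5}] r7c3 has the single candidate 5 ⇒ r7c3=5.
Step 31. [r3c7∈{2}] only 2 remains possible at r3c7. So r3c7=2.
Step 32. [r3c2∈{6}] r3c2 has the single candidate 6 ⇒ r3c2=6.
Step 33. [r8c2∈{9}] only 9 remains possible at r8c2. So r8c2=9.
Step 34. [r3c8∈{4}] nothing but 4 survives at r3c8, so r3c8=4.
Step 35. [r9c3∈{2}] r9c3's peers cover all but 2. So r9c3=2.
Step 36. [r6c6∈{8}] nothing but 8 survives at r6c6, so r6c6=8.
Step 37. [r7c6∈{1}] r7c6's peers cover all but 1, so r7c6=1.
Step 38. [r6c2∈{5}] only 5 remains possible at r6c2, so r6c2=5.
Step 39. [r6c4∈{6}] r6c4 has the single candidate 6 ⇒ r6c4=6.
Step 40. [r6c1∈{4}] only 4 remains possible at r6c1 ⇒ r6c1=4.
Step 41. [r1c3∈{7}] only 7 remains possible at r1c3. So r1c3=7.
Step 42. [r2c9∈{1}] only 1 remains possible at r2c9 ⇒ r2c9=1.
Step 43. [r8c6∈{4}] only 4 remains possible at r8c6, so r8c6=4.

Answer: 2 3 7 4 1 5 9 8 6 / 5 8 4 2 9 6 3 7 1 / 1 6 9 7 8 3 2 4 5 / 3 7 6 9 5 2 8 1 4 / 9 2 8 1 4 7 5 6 3 / 4 5 1 6 3 8 7 9 2 / 8 4 5 3 7 1 6 2 9 / 6 9 3 8 2 4 1 5 7 / 7 1 2 5 6 9 4 3 8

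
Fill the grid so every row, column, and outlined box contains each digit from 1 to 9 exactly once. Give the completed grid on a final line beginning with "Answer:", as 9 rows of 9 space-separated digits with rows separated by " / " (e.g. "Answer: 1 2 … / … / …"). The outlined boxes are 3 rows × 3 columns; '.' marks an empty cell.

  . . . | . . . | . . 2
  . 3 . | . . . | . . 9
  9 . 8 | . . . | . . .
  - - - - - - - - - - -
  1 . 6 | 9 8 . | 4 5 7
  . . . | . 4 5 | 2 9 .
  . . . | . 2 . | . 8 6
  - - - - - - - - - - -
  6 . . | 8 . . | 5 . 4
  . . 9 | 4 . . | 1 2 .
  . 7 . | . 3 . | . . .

Step 1. [r5c4∈{1,3,6,7}] r5c4 is the only open cell in row 5 admitting 6. So r5c4=6.
Step 2. [r6c7∈{3}] r6c7 has the single candidate 3 ⇒ r6c7=3.
Step 3. [r7c8∈{3,7}] in box 9, 7 fits only at r7c8, so r7c8=7.
Step 4. [r9c8∈{6}] r9c8's peers cover all but 6 ⇒ r9c8=6.
Step 5. [r3c9∈{1,3,5}] 5 has one home in col 9: r3c9. So r3c9=5.
Step 6. [r7c3∈{1,2,3}] in row 7, 3 fits only at r7c3, so r7c3=3.
Step 7. [r5c3∈{7}] nothing but 7 survives at r5c3, so r5c3=7.
Step 8. [r9c9∈{8}] nothing but 8 survives at r9c9, so r9c9=8.
Step 9. [r5c2∈{8}] r5c2's peers cover all but 8 ⇒ r5c2=8.
Step 10. [r8c2∈{5}] r8c2's peers cover all but 5. So r8c2=5.
Step 11. [r9c4∈{1,2,5}] across row 9, 5 lands solely at r9c4 ⇒ r9c4=5.
Step 12. [r4c2∈{2}] r4c2 has the single candidate 2, so r4c2=2.
Step 13. [r7c6∈{1,2,9}] row 7 places 2 nowhere but r7c6, so r7c6=2.
Step 14. [r7c2∈{1}] r7c2 has the single candidate 1, so r7c2=1.
Step 15. [r9c6∈{1,9}] row 9 places 1 nowhere but r9c6. So r9c6=1.
Step 16. [r1c6∈{3,4,6,7,8,9}] across col 6, 9 lands solely at r1c6 ⇒ r1c6=9.
Step 17. [r2c6∈{4,6,7,8}] col 6 places 8 nowhere but r2c6, so r2c6=8.
Step 18. [r3c6∈{3,4,6,7}] r3c6 is the only open cell in col 6 admitting 4 ⇒ r3c6=4.
Step 19. [r3c4∈{1,2,3,7}] in row 3, 2 fits only at r3c4, so r3c4=2.
Step 20. [r6c4∈{1,7}] across row 6, 1 lands solely at r6c4 ⇒ r6c4=1.
Step 21. [r2c4∈{7}] nothing but 7 survives at r2c4 ⇒ r2c4=7.
Step 22. [r3c2∈{6}] only 6 remains possible at r3c2. So r3c2=6.
Step 23. [r1c2∈{4}] r1c2 has the single candidate 4, so r1c2=4.
Step 24. [r3c5∈{1}] r3c5's peers cover all but 1. So r3c5=1.
Step 25. [r1c7∈{6,7,8}] 8 has one home in row 1: r1c7. So r1c7=8.
Step 26. [r1c5∈{5,6}] row 1 places 6 nowhere but r1c5, so r1c5=6.
Step 27. [r2c5∈{5}] nothing but 5 survives at r2c5 ⇒ r2c5=5.
Step 28. [r2c1∈{2}] only 2 remains possible at r2c1. So r2c1=2.
Step 29. [r2c3∈{1}] only 1 remains possible at r2c3. So r2c3=1.
Step 30. [r1c3∈{5}] r1c3 is down to just 5 ⇒ r1c3=5.
Step 31. [r6c3∈{4}] nothing but 4 survives at r6c3 ⇒ r6c3=4.
Step 32. [r3c8∈{3}] nothing but 3 survives at r3c8, so r3c8=3.
Step 33. [r8c6∈{6,7}] row 8 places 6 nowhere but r8c6, so r8c6=6.
Step 34. [r1c4∈{3}] r1c4 is down to just 3. So r1c4=3.
Step 35. [r8c9∈{3}] r8c9's peers cover all but 3, so r8c9=3.
Step 36. [r9c1∈{4}] r9c1 has the single candidate 4 ⇒ r9c1=4.
Step 37. [r6c2∈{9}] r6c2's peers cover all but 9, so r6c2=9.
Step 38. [r7c5∈{9}] r7c5 has the single candidate 9 ⇒ r7c5=9.
Step 39. [r1c1∈{7}] r1c1 is down to just 7 ⇒ r1c1=7.
Step 40. [r8c5∈{7}] nothing but 7 survives at r8c5 ⇒ r8c5=7.
Step 41. [r6c6∈{7}] nothing but 7 survives at r6c6 ⇒ r6c6=7.
Step 42. [r9c3∈{2}] r9c3's peers cover all but 2 ⇒ r9c3=2.
Step 43. [r4c6∈{3}] r4c6's peers cover all but 3. So r4c6=3.
Step 44. [r8c1∈{8}] nothing but 8 survives at r8c1 ⇒ r8c1=8.
Step 45. [r2c7∈{6}] r2c7 is down to just 6, so r2c7=6.
Step 46. [r3c7∈{7}] nothing but 7 survives at r3c7, so r3c7=7.
Step 47. [r9c7∈{9}] r9c7 has the single candidate 9 ⇒ r9c7=9.
Step 48. [r2c8∈{4}] only 4 remains possible at r2c8 ⇒ r2c8=4.
Step 49. [r6c1∈{5}] r6c1 has the single candidate 5, so r6c1=5.
Step 50. [r5c9∈{1}] nothing but 1 survives at r5c9, so r5c9=1.
Step 51. [r5c1∈{3}] r5c1 is down to just 3 ⇒ r5c1=3.
Step 52. [r1c8∈{1}] only 1 remains possible at r1c8. So r1c8=1.

Answer: 7 4 5 3 6 9 8 1 2 / 2 3 1 7 5 8 6 4 9 / 9 6 8 2 1 4 7 3 5 / 1 2 6 9 8 3 4 5 7 / 3 8 7 6 4 5 2 9 1 / 5 9 4 1 2 7 3 8 6 / 6 1 3 8 9 2 5 7 4 / 8 5 9 4 7 6 1 2 3 / 4 7 2 5 3 1 9 6 8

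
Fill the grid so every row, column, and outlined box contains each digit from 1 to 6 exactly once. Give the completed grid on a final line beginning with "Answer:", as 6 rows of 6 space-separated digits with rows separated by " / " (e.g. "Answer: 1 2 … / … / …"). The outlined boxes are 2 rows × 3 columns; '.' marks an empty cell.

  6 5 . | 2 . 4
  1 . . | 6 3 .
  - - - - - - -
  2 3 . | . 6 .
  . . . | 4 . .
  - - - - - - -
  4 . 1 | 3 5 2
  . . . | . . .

Step 1. [r3c4∈{1,5}] col 4 places 5 nowhere but r3c4, so r3c4=5.
Step 2. [r5c2∈{6}] r5c2's peers cover all but 6. So r5c2=6.
Step 3. [r3c6∈{1}] r3c6 has the single candidate 1. So r3c6=1.
Step 4. [r6c1∈{3,5}] across col 1, 3 lands solely at r6c1, so r6c1=3.
Step 5. [r6c3∈{2,5}] in row 6, 5 fits only at r6c3, so r6c3=5.
Step 6. [r2c3∈{2,4}] 2 has one home in col 3: r2c3, so r2c3=2.
Step 7. [r1c5∈{1}] only 1 remains possible at r1c5. So r1c5=1.
Step 8. [r4c2∈{1}] nothing but 1 survives at r4c2. So r4c2=1.
Step 9. [r6c2∈{2}] r6c2 has the single candidate 2 ⇒ r6c2=2.
Step 10. [r6c4∈{1}] only 1 remains possible at r6c4. So r6c4=1.
Step 11. [r6c6∈{6}] nothing but 6 survives at r6c6 ⇒ r6c6=6.
Step 12. [r2c2∈{4}] r2c2 has the single candidate 4. So r2c2=4.
Step 13. [r4c5∈{2}] only 2 remains possible at r4c5. So r4c5=2.
Step 14. [r2c6∈{5}] nothing but 5 survives at r2c6 ⇒ r2c6=5.
Step 15. [r1c3∈{3}] r1c3 is down to just 3, so r1c3=3.
Step 16. [r6c5∈{4}] only 4 remains possible at r6c5 ⇒ r6c5=4.
Step 17. [r4c3∈{6}] only 6 remains possible at r4c3, so r4c3=6.
Step 18. [r4c1∈{5}] r4c1's peers cover all but 5, so r4c1=5.
Step 19. [r3c3∈{4}] r3c3's peers cover all but 4, so r3c3=4.
Step 20. [r4c6∈{3}] r4c6's peers cover all but 3 ⇒ r4c6=3.

Answer: 6 5 3 2 1 4 / 1 4 2 6 3 5 / 2 3 4 5 6 1 / 5 1 6 4 2 3 / 4 6 1 3 5 2 / 3 2 5 1 4 6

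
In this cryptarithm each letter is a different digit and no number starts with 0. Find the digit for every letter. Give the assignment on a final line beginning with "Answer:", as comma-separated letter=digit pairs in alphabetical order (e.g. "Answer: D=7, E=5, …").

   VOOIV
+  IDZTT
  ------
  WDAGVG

Step 1. [W] adding two 5-digit numbers gives at most 5+1 digits, and here it does — W is that final carry and must be 1. So W=1.
Step 2. [col 1: V + T ≡ G (mod 10)] several values work for V in column 1 (V + T ≡ G (mod 10), carry-in 0); try V=3 ⇒ V=3.
Step 3. [col 1: V + T ≡ G (mod 10)] several values work for G in column 1 (V + T ≡ G (mod 10), carry-in 0); try G=7 ⇒ G=7.
Step 4. [col 1: V + T ≡ G (mod 10)] in column 1 we have V+T≡G with carry-in 0; given V=3, G=7 and digits 1,3,7 already taken and all letters distinct, that pins T to 4. So T=4.
Step 5. [col 2: I + T ≡ V (mod 10)] from column 2 (T=4, V=3, carry-in 0, digits 1,3,4,7 already taken and all letters distinct): I must equal 9, so I=9.
Step 6. [col 3: O + Z ≡ G (mod 10)] column 3 (O + Z ≡ G (mod 10), carry-in 1) doesn't pin O yet; pick O=6 and continue ⇒ O=6.
Step 7. [col 3: O + Z ≡ G (mod 10)] from column 3 (O=6, G=7, carry-in 1, digits 1,3,4,6,7,9 already taken and all letters distinct): Z must equal 0. So Z=0.
Step 8. [col 4: O + D ≡ A (mod 10)] in column 4 we have O+D≡A with carry-in 0; given O=6 and digits 0,1,3,4,6,7,9 already taken and all letters distinct, that pins A to 8. So A=8.
Step 9. [col 4: O + D ≡ A (mod 10)] from column 4 (O=6, A=8, carry-in 0, digits 0,1,3,4,6,7,8,9 already taken and all letters distinct): D must equal 2 ⇒ D=2.

Answer: A=8, D=2, G=7, I=9, O=6, T=4, V=3, W=1, Z=0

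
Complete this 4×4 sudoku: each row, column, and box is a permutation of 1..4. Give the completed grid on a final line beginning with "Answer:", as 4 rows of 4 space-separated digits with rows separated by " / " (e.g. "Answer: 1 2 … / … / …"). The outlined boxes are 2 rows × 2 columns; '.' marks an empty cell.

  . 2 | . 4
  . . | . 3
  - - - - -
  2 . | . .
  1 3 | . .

Step 1. [r2c2∈{1,4}] in col 2, 1 fits only at r2c2. So r2c2=1.
Step 2. [r4c3∈{2,4}] across row 4, 4 lands solely at r4c3. So r4c3=4.
Step 3. [r3c3∈{1,3}] across row 3, 3 lands solely at r3c3. So r3c3=3.
Step 4. [r2c1∈{4}] nothing but 4 survives at r2c1. So r2c1=4.
Step 5. [r4c4∈{2}] nothing but 2 survives at r4c4. So r4c4=2.
Step 6. [r1c1∈{3}] r1c1's peers cover all but 3, so r1c1=3.
Step 7. [r1c3∈{1}] nothing but 1 survives at r1c3 ⇒ r1c3=1.
Step 8. [r2c3∈{2}] only 2 remains possible at r2c3 ⇒ r2c3=2.
Step 9. [r3c4∈{1}] r3c4 is down to just 1, so r3c4=1.
Step 10. [r3c2∈{4}] r3c2's peers cover all but 4. So r3c2=4.

Answer: 3 2 1 4 / 4 1 2 3 / 2 4 3 1 / 1 3 4 2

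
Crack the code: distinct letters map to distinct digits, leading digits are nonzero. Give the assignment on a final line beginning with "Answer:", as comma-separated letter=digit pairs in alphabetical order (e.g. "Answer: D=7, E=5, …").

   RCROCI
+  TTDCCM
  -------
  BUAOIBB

Step 1. [col 1: I + M ≡ B (mod 10)] column 1 (I + M ≡ B (mod 10), carry-in 0) doesn't pin I yet; pick I=2 and continue ⇒ I=2.
Step 2. [col 1: I + M ≡ B (mod 10)] column 1 (I + M ≡ B (mod 10), carry-in 0) doesn't pin B yet; pick B=1 and continue. So B=1.
Step 3. [col 1: I + M ≡ B (mod 10)] in column 1 we have I+M≡B with carry-in 0; given I=2, B=1 and digits 1,2 already taken and all letters distinct, that pins M to 9. So M=9.
Step 4. [col 2: C + C ≡ B (mod 10)] column 2 (C + C ≡ B (mod 10), carry-in 1) doesn't pin C yet; pick C=5 and continue ⇒ C=5.
Step 5. [col 3: O + C ≡ I (mod 10)] column 3: given C=5, I=2, carry-in 1, and digits 1,2,5,9 already taken and all letters distinct, O+C≡I (mod 10) forces O=6, so O=6.
Step 6. [col 4: R + D ≡ O (mod 10)] D=7 is one option consistent with column 4 (R + D ≡ O (mod 10), carry-in 1) — take it, so D=7.
Step 7. [col 4: R + D ≡ O (mod 10)] in column 4 we have R+D≡O with carry-in 1; given D=7, O=6 and digits 1,2,5,6,7,9 already taken and all letters distinct, that pins R to 8 ⇒ R=8.
Step 8. [col 5: C + T ≡ A (mod 10)] column 5: given C=5, carry-in 1, and digits 1,2,5,6,7,8,9 already taken and all letters distinct, C+T≡A (mod 10) forces T=4, so T=4.
Step 9. [col 5: C + T ≡ A (mod 10)] in column 5 we have C+T≡A with carry-in 1; given C=5, T=4 and digits 1,2,4,5,6,7,8,9 already taken and all letters distinct, that pins A to 0. So A=0.
Step 10. [col 6: R + T ≡ U (mod 10)] from column 6 (R=8, T=4, carry-in 1, digits 0,1,2,4,5,6,7,8,9 already taken and all letters distinct): U must equal 3. So U=3.

Answer: A=0, B=1, C=5, D=7, I=2, M=9, O=6, R=8, T=4, U=3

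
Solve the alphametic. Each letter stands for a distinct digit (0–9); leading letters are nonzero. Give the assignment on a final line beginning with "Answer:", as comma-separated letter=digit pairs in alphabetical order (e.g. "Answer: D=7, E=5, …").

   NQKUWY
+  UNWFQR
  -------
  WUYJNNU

Step 1. [W] adding two 6-digit numbers gives at most 6+1 digits, and here it does — W is that final carry and must be 1 ⇒ W=1.
Step 2. [col 1: Y + R ≡ U (mod 10)] several values work for U in column 1 (Y + R ≡ U (mod 10), carry-in 0); try U=4, so U=4.
Step 3. [col 1: Y + R ≡ U (mod 10)] several values work for Y in column 1 (Y + R ≡ U (mod 10), carry-in 0); try Y=6, so Y=6.
Step 4. [col 1: Y + R ≡ U (mod 10)] column 1: given Y=6, U=4, carry-in 0, and digits 1,4,6 already taken and all letters distinct, Y+R≡U (mod 10) forces R=8, so R=8.
Step 5. [col 2: W + Q ≡ N (mod 10)] several values work for Q in column 2 (W + Q ≡ N (mod 10), carry-in 1); try Q=7 ⇒ Q=7.
Step 6. [col 2: W + Q ≡ N (mod 10)] column 2: given W=1, Q=7, carry-in 1, and digits 1,4,6,7,8 already taken and all letters distinct, W+Q≡N (mod 10) forces N=9. So N=9.
Step 7. [col 3: U + F ≡ N (mod 10)] column 3: given U=4, N=9, carry-in 0, and digits 1,4,6,7,8,9 already taken and all letters distinct, U+F≡N (mod 10) forces F=5, so F=5.
Step 8. [col 4: K + W ≡ J (mod 10)] column 4 reads K+W+carry(0)=J with W=1; with digits 1,4,5,6,7,8,9 already taken and all letters distinct, the only value for K is 2, so K=2.
Step 9. [col 4: K + W ≡ J (mod 10)] column 4: given K=2, W=1, carry-in 0, and digits 1,2,4,5,6,7,8,9 already taken and all letters distinct, K+W≡J (mod 10) forces J=3. So J=3.

Answer: F=5, J=3, K=2, N=9, Q=7, R=8, U=4, W=1, Y=6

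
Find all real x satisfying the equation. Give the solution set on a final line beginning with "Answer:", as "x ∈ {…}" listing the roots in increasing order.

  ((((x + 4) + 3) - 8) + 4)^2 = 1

Step 1. [((((x + 4) + 3) - 8) + 4)^2 = 1] LHS squared, RHS 1 ≥ 0: apply √ (±). So sqrt: (((x + 4) + 3) - 8) + 4 = 1 or -1.
Step 2. [(((x + 4) + 3) - 8) + 4 = 1 or -1] +4 is outermost — subtract 4 both sides ⇒ sub: ((x + 4) + 3) - 8 = -3 or -5.
Step 3. [((x + 4) + 3) - 8 = -3 or -5] 8 comes off first (add 8) ⇒ sub: (x + 4) + 3 = 5 or 3.
Step 4. [(x + 4) + 3 = 5 or 3] the outer +3 inverts by subtracting 3. So sub: x + 4 = 2 or 0.
Step 5. [x + 4 = 2 or 0] 4 comes off first (subtract 4), so sub: x = -2 or -4.

Answer: x ∈ {-4, -2}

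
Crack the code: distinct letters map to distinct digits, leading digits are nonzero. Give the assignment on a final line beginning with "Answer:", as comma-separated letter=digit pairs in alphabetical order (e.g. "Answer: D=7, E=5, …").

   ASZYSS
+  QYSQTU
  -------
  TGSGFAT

Step 1. [col 1: S + U ≡ T (mod 10)] several values work for S in column 1 (S + U ≡ T (mod 10), carry-in 0); try S=4 ⇒ S=4.
Step 2. [col 1: S + U ≡ T (mod 10)] several values work for U in column 1 (S + U ≡ T (mod 10), carry-in 0); try U=7. So U=7.
Step 3. [col 1: S + U ≡ T (mod 10)] column 1: given S=4, U=7, carry-in 0, and digits 4,7 already taken and all letters distinct, S+U≡T (mod 10) forces T=1 ⇒ T=1.
Step 4. [col 2: S + T ≡ A (mod 10)] column 2: given S=4, T=1, carry-in 1, and digits 1,4,7 already taken and all letters distinct, S+T≡A (mod 10) forces A=6 ⇒ A=6.
Step 5. [col 3: Y + Q ≡ F (mod 10)] no forcing yet in column 3 (carry-in 0); Y=9 is free and consistent — try it, so Y=9.
Step 6. [col 3: Y + Q ≡ F (mod 10)] column 3: given Y=9, carry-in 0, and digits 1,4,6,7,9 already taken and all letters distinct, Y+Q≡F (mod 10) forces Q=3, so Q=3.
Step 7. [col 3: Y + Q ≡ F (mod 10)] column 3 reads Y+Q+carry(0)=F with Y=9, Q=3; with digits 1,3,4,6,7,9 already taken and all letters distinct, the only value for F is 2, so F=2.
Step 8. [col 4: Z + S ≡ G (mod 10)] several values work for Z in column 4 (Z + S ≡ G (mod 10), carry-in 1); try Z=5, so Z=5.
Step 9. [col 4: Z + S ≡ G (mod 10)] column 4: given Z=5, S=4, carry-in 1, and digits 1,2,3,4,5,6,7,9 already taken and all letters distinct, Z+S≡G (mod 10) forces G=0, so G=0.

Answer: A=6, F=2, G=0, Q=3, S=4, T=1, U=7, Y=9, Z=5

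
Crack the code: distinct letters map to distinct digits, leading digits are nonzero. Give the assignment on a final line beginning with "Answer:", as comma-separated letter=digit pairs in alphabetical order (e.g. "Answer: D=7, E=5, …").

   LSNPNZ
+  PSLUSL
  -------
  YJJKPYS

Step 1. [col 1: Z + L ≡ S (mod 10)] no forcing yet in column 1 (carry-in 0); L=4 is free and consistent — try it, so L=4.
Step 2. [col 1: Z + L ≡ S (mod 10)] S=6 is one option consistent with column 1 (Z + L ≡ S (mod 10), carry-in 0) — take it ⇒ S=6.
Step 3. [col 1: Z + L ≡ S (mod 10)] column 1: given L=4, S=6, carry-in 0, and digits 4,6 already taken and all letters distinct, Z+L≡S (mod 10) forces Z=2 ⇒ Z=2.
Step 4. [col 2: N + S ≡ Y (mod 10)] several values work for Y in column 2 (N + S ≡ Y (mod 10), carry-in 0); try Y=1 ⇒ Y=1.
Step 5. [col 2: N + S ≡ Y (mod 10)] column 2: given S=6, Y=1, carry-in 0, and digits 1,2,4,6 already taken and all letters distinct, N+S≡Y (mod 10) forces N=5, so N=5.
Step 6. [col 3: P + U ≡ P (mod 10)] column 3: given nothing yet, carry-in 1, and digits 1,2,4,5,6 already taken and all letters distinct, P+U≡P (mod 10) forces U=9. So U=9.
Step 7. [col 3: P + U ≡ P (mod 10)] P=8 is one option consistent with column 3 (P + U ≡ P (mod 10), carry-in 1) — take it ⇒ P=8.
Step 8. [col 4: N + L ≡ K (mod 10)] from column 4 (N=5, L=4, carry-in 1, digits 1,2,4,5,6,8,9 already taken and all letters distinct): K must equal 0. So K=0.
Step 9. [col 5: S + S ≡ J (mod 10)] from column 5 (S=6, carry-in 1, digits 0,1,2,4,5,6,8,9 already taken and all letters distinct): J must equal 3, so J=3.

Answer: J=3, K=0, L=4, N=5, P=8, S=6, U=9, Y=1, Z=2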